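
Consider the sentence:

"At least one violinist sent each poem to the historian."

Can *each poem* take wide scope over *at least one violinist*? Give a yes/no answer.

Yes

Both DPs are arguments of the same predicate; there is no clause or island boundary between them.
No island intervenes, so both surface and inverse scope are derivable.
The sentence is scopally ambiguous between *at least one violinist* > *each poem* and *each poem* > *at least one violinist*.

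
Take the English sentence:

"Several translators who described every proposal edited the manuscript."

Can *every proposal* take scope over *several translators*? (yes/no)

No

*every proposal* is embedded in the relative clause *who described every proposal*.
Relative clauses block scope extraction: QR cannot target a position outside the modified NP.
So *every proposal* cannot raise high enough to outscope *several translators*; only the surface ordering *several translators* > *every proposal* is available.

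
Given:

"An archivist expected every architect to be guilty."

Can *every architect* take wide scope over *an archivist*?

This is an ECM construction: *every architect* is the infinitival subject, Case-marked by the matrix verb, and the infinitive is transparent for QR.
Since no island is crossed, the inverse ordering is licensed alongside surface scope.

Yes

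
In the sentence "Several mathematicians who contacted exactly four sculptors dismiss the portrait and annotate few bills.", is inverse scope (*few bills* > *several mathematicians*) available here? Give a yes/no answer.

The DP *few bills* is contained in one conjunct of the coordinate structure (*annotate few bills*).
Coordinate structures are islands for non-across-the-board movement, QR included.
*few bills* > *several mathematicians* would require crossing that boundary, which is illicit.

No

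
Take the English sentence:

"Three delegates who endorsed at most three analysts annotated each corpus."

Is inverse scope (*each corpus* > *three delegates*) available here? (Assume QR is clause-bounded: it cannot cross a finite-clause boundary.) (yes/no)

Yes

*each corpus* is a matrix argument; only *three delegates* is modified by the relative clause *who endorsed at most three analysts*, so the RC island is irrelevant to the target quantifier.
QR within a single clause is free, so the lower quantifier may take scope over the higher one.
So *each corpus* > *three delegates* is among the available readings.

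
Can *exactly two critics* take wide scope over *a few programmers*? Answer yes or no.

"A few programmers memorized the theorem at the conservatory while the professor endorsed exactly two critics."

No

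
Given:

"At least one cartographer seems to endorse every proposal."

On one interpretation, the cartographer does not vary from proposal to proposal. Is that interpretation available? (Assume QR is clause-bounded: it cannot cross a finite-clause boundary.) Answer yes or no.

Yes

That reading corresponds to *at least one cartographer* > *every proposal*.
That is the surface-scope ordering, which is always one of the available readings — island constraints only ever restrict inverse scope.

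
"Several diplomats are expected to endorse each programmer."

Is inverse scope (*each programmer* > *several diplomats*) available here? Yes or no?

Yes

Raising constructions are monoclausal for scope purposes; *each programmer* is not separated from *several diplomats* by any island.
Since no island is crossed, the inverse ordering is licensed alongside surface scope.
The sentence is scopally ambiguous between *several diplomats* > *each programmer* and *each programmer* > *several diplomats*.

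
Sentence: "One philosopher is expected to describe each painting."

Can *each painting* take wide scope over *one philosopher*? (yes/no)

*each painting* is inside a raising infinitive, which is transparent to QR (no CP barrier), so it behaves as a matrix argument.
QR within a single clause is free, so the lower quantifier may take scope over the higher one.

Yes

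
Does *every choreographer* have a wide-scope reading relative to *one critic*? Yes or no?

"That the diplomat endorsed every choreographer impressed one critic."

The DP *every choreographer* is contained in the sentential subject *that the diplomat endorsed every choreographer*.
Clausal subjects are scope islands; QR from inside the subject into the matrix is barred.
*every choreographer* > *one critic* would require crossing that boundary, which is illicit.

No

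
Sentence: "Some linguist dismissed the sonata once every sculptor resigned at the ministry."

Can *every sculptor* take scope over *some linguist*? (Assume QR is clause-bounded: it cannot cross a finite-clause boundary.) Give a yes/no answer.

No

Structurally, *every sculptor* is inside the adjunct clause *once every sculptor resigned at the ministry*.
Adjuncts are opaque for quantifier raising; a quantifier in an adjunct stays inside it.
*every sculptor* > *some linguist* would require crossing that boundary, which is illicit.
(Only the surface reading survives: one fixed linguist with respect to all the relevant sculptors.)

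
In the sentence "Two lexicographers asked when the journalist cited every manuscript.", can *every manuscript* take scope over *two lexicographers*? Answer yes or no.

No

The DP *every manuscript* is contained in the embedded question *when the journalist cited every manuscript*.
QR across an interrogative CP boundary is ruled out as a wh-island violation.
Hence only narrow scope for *every manuscript* (under *two lexicographers*) survives.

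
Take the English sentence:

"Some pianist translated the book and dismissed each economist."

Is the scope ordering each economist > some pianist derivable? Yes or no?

No

*each economist* sits inside one conjunct of the coordinate structure (*dismissed each economist*).
A quantifier cannot raise out of one conjunct of a coordination across the whole coordinate structure — the CSC applies to QR.
*each economist* is confined to the island and cannot take scope over *some pianist*.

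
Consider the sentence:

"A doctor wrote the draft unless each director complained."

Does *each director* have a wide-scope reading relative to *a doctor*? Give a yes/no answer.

No

The target quantifier *each director* is part of the adjunct clause *unless each director complained*.
Since the clause is an adjunct (not a complement), the Adjunct Condition blocks QR across its edge.
So the wide-scope reading for *each director* is blocked.
(Only the surface reading survives: one fixed doctor with respect to all the relevant directors.)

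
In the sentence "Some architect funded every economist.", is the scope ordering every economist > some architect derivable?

Yes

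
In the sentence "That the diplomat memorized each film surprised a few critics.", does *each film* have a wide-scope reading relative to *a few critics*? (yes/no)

No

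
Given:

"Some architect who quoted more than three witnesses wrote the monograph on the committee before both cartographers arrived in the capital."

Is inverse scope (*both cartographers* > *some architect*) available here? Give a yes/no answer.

The DP *both cartographers* is contained in the adjunct clause *before both cartographers arrived in the capital*.
Scope out of an adjunct clause is unavailable: QR respects the adjunct-island constraint.
There is no licit LF on which *both cartographers* c-commands *some architect*.
(Only the surface reading survives: one fixed architect with respect to all the relevant cartographers.)

No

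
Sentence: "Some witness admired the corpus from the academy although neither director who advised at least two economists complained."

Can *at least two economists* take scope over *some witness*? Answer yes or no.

The target quantifier *at least two economists* is part of the relative clause *who advised at least two economists*, which is itself inside the adjunct *although neither director who advised at least two economists complained*.
Both the relative clause and the enclosing adjunct are scope islands; QR cannot cross either.
The inverse ordering *at least two economists* > *some witness* is therefore underivable.

No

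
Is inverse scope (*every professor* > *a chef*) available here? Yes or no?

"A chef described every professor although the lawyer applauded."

Yes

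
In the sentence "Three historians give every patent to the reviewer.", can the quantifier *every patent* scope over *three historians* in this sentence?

Yes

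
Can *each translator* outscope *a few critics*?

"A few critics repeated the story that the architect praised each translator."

The DP *each translator* is contained in the complex NP *the story that the architect praised each translator*.
Noun-complement clauses are scope islands (the Complex NP Constraint): a quantifier inside one cannot scope into the matrix.
The inverse ordering *each translator* > *a few critics* is therefore underivable.

No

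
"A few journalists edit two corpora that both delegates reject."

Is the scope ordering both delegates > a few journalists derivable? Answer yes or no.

No

The target quantifier *both delegates* is part of the relative clause *that both delegates reject* modifying *two corpora*.
A relative clause is a scope island — quantifier raising cannot cross its boundary.
There is no licit LF on which *both delegates* c-commands *a few journalists*.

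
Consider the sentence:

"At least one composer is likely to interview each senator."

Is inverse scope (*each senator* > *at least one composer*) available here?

Yes

*each senator* is the object of the infinitival complement of a raising predicate; raising infinitives are transparent for QR, so the two DPs are in effect clausemates.
QR within a single clause is free, so the lower quantifier may take scope over the higher one.
So *each senator* > *at least one composer* is among the available readings.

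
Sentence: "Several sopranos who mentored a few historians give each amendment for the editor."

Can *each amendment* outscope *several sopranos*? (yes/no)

*each amendment* is a matrix argument; only *several sopranos* is modified by the relative clause *who mentored a few historians*, so the RC island is irrelevant to the target quantifier.
Nothing blocks QR of the lower DP to a position above the higher one, so inverse scope is available.

Yes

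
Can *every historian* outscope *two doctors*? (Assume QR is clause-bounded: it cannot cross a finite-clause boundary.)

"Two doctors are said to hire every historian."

*every historian* is the object of the infinitival complement of a raising predicate; raising infinitives are transparent for QR, so the two DPs are in effect clausemates.
No island intervenes, so both surface and inverse scope are derivable.

Yes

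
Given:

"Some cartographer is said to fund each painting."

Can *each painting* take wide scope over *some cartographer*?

Yes

Infinitival complements of raising predicates do not block QR; *each painting* and *some cartographer* are effectively clausemates.
Since no island is crossed, the inverse ordering is licensed alongside surface scope.
So *each painting* > *some cartographer* is among the available readings.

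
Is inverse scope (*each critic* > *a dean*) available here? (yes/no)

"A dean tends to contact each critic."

Yes

*each critic* is inside a raising infinitive, which is transparent to QR (no CP barrier), so it behaves as a matrix argument.
No island intervenes, so both surface and inverse scope are derivable.
So *each critic* > *a dean* is among the available readings.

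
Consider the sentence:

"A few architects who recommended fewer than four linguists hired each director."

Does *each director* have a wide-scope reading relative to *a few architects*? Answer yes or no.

Yes

Although the sentence contains a relative clause (*who recommended fewer than four linguists*), *each director* is outside it, in the matrix VP.
Since no island is crossed, the inverse ordering is licensed alongside surface scope.
The sentence is scopally ambiguous between *a few architects* > *each director* and *each director* > *a few architects*.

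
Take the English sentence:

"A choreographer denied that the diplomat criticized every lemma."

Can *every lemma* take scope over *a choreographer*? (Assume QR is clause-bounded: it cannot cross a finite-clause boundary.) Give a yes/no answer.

No

The target quantifier *every lemma* is part of the finite complement clause *that the diplomat criticized every lemma*.
Given the clause-boundedness assumption, QR cannot cross the finite CP into the matrix.
So *every lemma* cannot raise to a position above *a choreographer*.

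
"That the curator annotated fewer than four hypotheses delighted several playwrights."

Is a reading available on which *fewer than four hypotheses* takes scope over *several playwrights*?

The DP *fewer than four hypotheses* is contained in the sentential subject *that the curator annotated fewer than four hypotheses*.
Sentential subjects are islands: a quantifier inside the subject clause cannot raise over the matrix predicate.
There is no licit LF on which *fewer than four hypotheses* c-commands *several playwrights*.

No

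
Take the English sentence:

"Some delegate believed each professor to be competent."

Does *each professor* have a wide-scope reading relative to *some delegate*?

Yes

ECM infinitives lack a CP barrier, so *each professor* can QR over the matrix subject *some delegate*.
QR within a single clause is free, so the lower quantifier may take scope over the higher one.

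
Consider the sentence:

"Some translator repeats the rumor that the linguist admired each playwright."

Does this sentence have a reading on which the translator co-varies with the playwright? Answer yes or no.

The described interpretation is the *each playwright* > *some translator* scoping.
*each playwright* occurs within the complex NP *the rumor that the linguist admired each playwright*.
The complex NP is opaque for QR — the quantifier is frozen inside the noun's complement.
Hence only narrow scope for *each playwright* (under *some translator*) survives.

No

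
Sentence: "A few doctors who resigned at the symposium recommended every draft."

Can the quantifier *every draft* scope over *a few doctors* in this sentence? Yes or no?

Yes

*every draft* is a matrix argument; only *a few doctors* is modified by the relative clause *who resigned at the symposium*, so the RC island is irrelevant to the target quantifier.
No island intervenes, so both surface and inverse scope are derivable.
So *every draft* > *a few doctors* is among the available readings.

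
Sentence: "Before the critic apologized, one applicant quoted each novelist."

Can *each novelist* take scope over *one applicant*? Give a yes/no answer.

Yes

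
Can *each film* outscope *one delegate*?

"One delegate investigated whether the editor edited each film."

No

Structurally, *each film* is inside the embedded question *whether the editor edited each film*.
An indirect question is a wh-island; the filled [Spec,CP] blocks QR across the CP edge.
The inverse ordering *each film* > *one delegate* is therefore underivable.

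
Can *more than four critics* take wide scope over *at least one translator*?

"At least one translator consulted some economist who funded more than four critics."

The DP *more than four critics* is contained in the relative clause *who funded more than four critics* modifying *some economist*.
Relative clauses block scope extraction: QR cannot target a position outside the modified NP.
The inverse ordering *more than four critics* > *at least one translator* is therefore underivable.

No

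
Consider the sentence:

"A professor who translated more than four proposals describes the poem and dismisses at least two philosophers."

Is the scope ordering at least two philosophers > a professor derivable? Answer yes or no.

*at least two philosophers* is embedded in one conjunct of the coordinate structure (*dismisses at least two philosophers*).
A quantifier cannot raise out of one conjunct of a coordination across the whole coordinate structure — the CSC applies to QR.
*at least two philosophers* is confined to the island and cannot take scope over *a professor*.

No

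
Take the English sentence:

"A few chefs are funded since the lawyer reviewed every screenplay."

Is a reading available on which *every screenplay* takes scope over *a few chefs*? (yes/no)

Structurally, *every screenplay* is inside the adjunct clause *since the lawyer reviewed every screenplay*.
Since the clause is an adjunct (not a complement), the Adjunct Condition blocks QR across its edge.
*every screenplay* > *a few chefs* would require crossing that boundary, which is illicit.

No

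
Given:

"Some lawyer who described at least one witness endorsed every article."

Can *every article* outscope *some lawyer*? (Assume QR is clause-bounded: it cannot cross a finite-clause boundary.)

The relative clause *who described at least one witness* modifies *some lawyer*, but *every article* is not inside that relative clause — it is an argument of the matrix verb.
With no island boundary between them, the object can take inverse scope over the subject via ordinary QR within the clause.
The sentence is scopally ambiguous between *some lawyer* > *every article* and *every article* > *some lawyer*.

Yes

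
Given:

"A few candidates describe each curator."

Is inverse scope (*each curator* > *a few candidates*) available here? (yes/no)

Yes

*each curator* is the matrix object and *a few candidates* the matrix subject; the two are clausemates.
Ordinary QR to a clause-peripheral position gives the wide-scope LF for the lower DP.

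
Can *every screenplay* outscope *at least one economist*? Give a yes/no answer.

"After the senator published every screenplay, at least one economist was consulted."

No

The DP *every screenplay* is contained in the adjunct clause *after the senator published every screenplay*.
Adjunct clauses are scope islands: a quantifier inside an adjunct cannot raise into the matrix clause.
*every screenplay* is confined to the island and cannot take scope over *at least one economist*.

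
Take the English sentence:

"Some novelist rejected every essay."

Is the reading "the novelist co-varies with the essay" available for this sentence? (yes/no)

This is the *every essay* > *some novelist* reading.
*some novelist* and *every essay* are co-arguments of the matrix verb, with nothing but a clause-internal boundary between them.
Clause-internal QR can adjoin the lower DP above the subject, yielding the inverse reading.

Yes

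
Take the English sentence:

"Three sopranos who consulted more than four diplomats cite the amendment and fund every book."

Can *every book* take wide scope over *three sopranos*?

The DP *every book* is contained in one conjunct of the coordinate structure (*fund every book*).
Coordinate structures are islands for non-across-the-board movement, QR included.
*every book* > *three sopranos* would require crossing that boundary, which is illicit.

No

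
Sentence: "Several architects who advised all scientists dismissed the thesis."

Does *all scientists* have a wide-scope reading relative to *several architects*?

No

Structurally, *all scientists* is inside the relative clause *who advised all scientists*.
Relative clauses block scope extraction: QR cannot target a position outside the modified NP.
There is no licit LF on which *all scientists* c-commands *several architects*.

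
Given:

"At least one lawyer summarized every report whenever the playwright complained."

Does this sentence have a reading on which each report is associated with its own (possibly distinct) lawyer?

That reading corresponds to *every report* > *at least one lawyer*.
The adjunct island is irrelevant here — *every report* and *at least one lawyer* are both in the matrix clause.
Clause-internal QR can adjoin the lower DP above the subject, yielding the inverse reading.

Yes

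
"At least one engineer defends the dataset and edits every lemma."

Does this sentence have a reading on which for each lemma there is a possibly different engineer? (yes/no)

No

The described interpretation is the *every lemma* > *at least one engineer* scoping.
*every lemma* is embedded in one conjunct of the coordinate structure (*edits every lemma*).
The Coordinate Structure Constraint blocks movement (including QR) out of a single conjunct.
*every lemma* is confined to the island and cannot take scope over *at least one engineer*.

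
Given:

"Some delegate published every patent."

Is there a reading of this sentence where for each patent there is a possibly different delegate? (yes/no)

Yes

This is the *every patent* > *some delegate* reading.
Both DPs are arguments of the same predicate; there is no clause or island boundary between them.
Ordinary QR to a clause-peripheral position gives the wide-scope LF for the lower DP.
Both orderings are possible: *some delegate* > *every patent* and *every patent* > *some delegate*.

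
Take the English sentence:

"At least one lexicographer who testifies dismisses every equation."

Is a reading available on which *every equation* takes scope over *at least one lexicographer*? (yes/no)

*every equation* is a matrix argument; only *at least one lexicographer* is modified by the relative clause *who testifies*, so the RC island is irrelevant to the target quantifier.
Since no island is crossed, the inverse ordering is licensed alongside surface scope.

Yes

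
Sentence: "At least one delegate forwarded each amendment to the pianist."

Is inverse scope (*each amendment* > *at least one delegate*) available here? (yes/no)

Yes

*each amendment* and *at least one delegate* are in the same minimal clause.
With no island boundary between them, the object can take inverse scope over the subject via ordinary QR within the clause.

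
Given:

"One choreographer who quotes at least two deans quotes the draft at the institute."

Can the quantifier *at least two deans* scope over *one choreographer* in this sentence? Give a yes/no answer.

No

*at least two deans* occurs within the relative clause *who quotes at least two deans*.
QR out of a relative clause is ruled out by the relative-clause island constraint.
Hence only narrow scope for *at least two deans* (under *one choreographer*) survives.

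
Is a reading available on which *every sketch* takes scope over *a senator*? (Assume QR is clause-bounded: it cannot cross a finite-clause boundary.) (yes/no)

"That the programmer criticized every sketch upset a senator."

No

Structurally, *every sketch* is inside the sentential subject *that the programmer criticized every sketch*.
Clausal subjects are scope islands; QR from inside the subject into the matrix is barred.
The ordering *every sketch* > *a senator* is therefore underivable.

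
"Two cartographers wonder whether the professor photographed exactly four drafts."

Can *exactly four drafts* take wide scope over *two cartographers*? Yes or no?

No

*exactly four drafts* sits inside the embedded question *whether the professor photographed exactly four drafts*.
QR across an interrogative CP boundary is ruled out as a wh-island violation.
So *exactly four drafts* cannot raise high enough to outscope *two cartographers*; only the surface ordering *two cartographers* > *exactly four drafts* is available.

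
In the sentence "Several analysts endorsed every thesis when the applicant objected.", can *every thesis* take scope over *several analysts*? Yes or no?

Yes

Neither queried DP is inside the adjunct, so the adjunct-island constraint does not apply.
No island intervenes, so both surface and inverse scope are derivable.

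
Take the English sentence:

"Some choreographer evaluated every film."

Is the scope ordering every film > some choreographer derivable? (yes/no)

Yes

Both DPs are arguments of the same predicate; there is no clause or island boundary between them.
Clause-internal QR can adjoin the lower DP above the subject, yielding the inverse reading.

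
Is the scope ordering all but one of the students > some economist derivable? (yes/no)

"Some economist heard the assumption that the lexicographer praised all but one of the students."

*all but one of the students* occurs within the complex NP *the assumption that the lexicographer praised all but one of the students*.
The complex NP is opaque for QR — the quantifier is frozen inside the noun's complement.
The inverse ordering *all but one of the students* > *some economist* is therefore underivable.

No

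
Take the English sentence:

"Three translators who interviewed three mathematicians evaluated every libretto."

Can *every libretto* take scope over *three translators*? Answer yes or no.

Yes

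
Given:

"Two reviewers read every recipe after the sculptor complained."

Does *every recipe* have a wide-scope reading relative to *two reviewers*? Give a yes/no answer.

Yes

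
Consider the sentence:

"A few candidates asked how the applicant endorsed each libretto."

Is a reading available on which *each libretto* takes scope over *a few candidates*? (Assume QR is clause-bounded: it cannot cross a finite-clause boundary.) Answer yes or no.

No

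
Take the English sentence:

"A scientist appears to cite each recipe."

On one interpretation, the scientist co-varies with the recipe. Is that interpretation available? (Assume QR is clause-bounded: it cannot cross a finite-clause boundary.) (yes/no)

Yes

The paraphrase describes the scope ordering *each recipe* > *a scientist*.
*each recipe* is the object of the infinitival complement of a raising predicate; raising infinitives are transparent for QR, so the two DPs are in effect clausemates.
Clause-internal QR can adjoin the lower DP above the subject, yielding the inverse reading.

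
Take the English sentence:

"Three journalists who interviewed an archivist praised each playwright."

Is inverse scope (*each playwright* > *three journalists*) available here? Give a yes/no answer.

Although the sentence contains a relative clause (*who interviewed an archivist*), *each playwright* is outside it, in the matrix VP.
With no island boundary between them, the object can take inverse scope over the subject via ordinary QR within the clause.
The sentence is scopally ambiguous between *three journalists* > *each playwright* and *each playwright* > *three journalists*.

Yes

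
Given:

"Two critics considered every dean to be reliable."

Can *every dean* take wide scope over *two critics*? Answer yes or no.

This is an ECM construction: *every dean* is the infinitival subject, Case-marked by the matrix verb, and the infinitive is transparent for QR.
Nothing blocks QR of the lower DP to a position above the higher one, so inverse scope is available.

Yes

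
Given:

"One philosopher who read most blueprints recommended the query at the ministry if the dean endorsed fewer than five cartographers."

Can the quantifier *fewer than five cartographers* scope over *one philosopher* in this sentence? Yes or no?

The target quantifier *fewer than five cartographers* is part of the adjunct clause *if the dean endorsed fewer than five cartographers*.
Adverbial clauses are not L-marked, so they are barriers for QR — the quantifier cannot escape the adjunct.
So the wide-scope reading for *fewer than five cartographers* is blocked.

No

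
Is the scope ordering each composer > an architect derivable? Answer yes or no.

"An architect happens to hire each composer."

The matrix predicate is a raising verb, whose infinitival complement is not a scope island — *each composer* can QR into the matrix clause.
With no island boundary between them, the object can take inverse scope over the subject via ordinary QR within the clause.

Yes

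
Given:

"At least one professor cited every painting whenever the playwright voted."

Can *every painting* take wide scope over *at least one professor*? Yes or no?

The adjunct clause does not contain *every painting*, which is the matrix object.
Nothing blocks QR of the lower DP to a position above the higher one, so inverse scope is available.

Yes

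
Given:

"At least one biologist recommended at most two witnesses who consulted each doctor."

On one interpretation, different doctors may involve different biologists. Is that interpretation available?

The described interpretation is the *each doctor* > *at least one biologist* scoping.
Structurally, *each doctor* is inside the relative clause *who consulted each doctor* modifying *at most two witnesses*.
Quantifiers inside a relative clause are trapped there; the RC boundary blocks QR.
So the wide-scope reading for *each doctor* is blocked.

No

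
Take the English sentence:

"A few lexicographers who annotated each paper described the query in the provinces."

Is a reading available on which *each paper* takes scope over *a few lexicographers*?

No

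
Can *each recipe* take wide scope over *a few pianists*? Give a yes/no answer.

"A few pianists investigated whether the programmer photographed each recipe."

*each recipe* occurs within the embedded question *whether the programmer photographed each recipe*.
Embedded wh-clauses are opaque for QR, so the quantifier stays inside the question.
So *each recipe* cannot raise to a position above *a few pianists*.

No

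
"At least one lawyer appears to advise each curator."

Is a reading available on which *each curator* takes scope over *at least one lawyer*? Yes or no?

Yes

*each curator* is the object of the infinitival complement of a raising predicate; raising infinitives are transparent for QR, so the two DPs are in effect clausemates.
QR within a single clause is free, so the lower quantifier may take scope over the higher one.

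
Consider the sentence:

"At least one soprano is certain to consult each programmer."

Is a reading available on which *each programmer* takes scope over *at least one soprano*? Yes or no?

Yes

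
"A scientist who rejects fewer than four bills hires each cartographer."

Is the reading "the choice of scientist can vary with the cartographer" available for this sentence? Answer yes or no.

Yes

The paraphrase describes the scope ordering *each cartographer* > *a scientist*.
Although the sentence contains a relative clause (*who rejects fewer than four bills*), *each cartographer* is outside it, in the matrix VP.
No island intervenes, so both surface and inverse scope are derivable.
The sentence is scopally ambiguous between *a scientist* > *each cartographer* and *each cartographer* > *a scientist*.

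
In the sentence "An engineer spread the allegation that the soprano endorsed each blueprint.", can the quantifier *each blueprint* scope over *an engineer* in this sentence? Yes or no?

No

*each blueprint* is embedded in the complex NP *the allegation that the soprano endorsed each blueprint*.
Since the clause is the complement of a nominal head, the CNPC blocks scope extraction.
There is no licit LF on which *each blueprint* c-commands *an engineer*.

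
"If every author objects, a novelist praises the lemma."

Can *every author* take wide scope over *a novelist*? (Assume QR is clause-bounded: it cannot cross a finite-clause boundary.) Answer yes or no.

No

The target quantifier *every author* is part of the adjunct clause *if every author objects*.
Scope out of an adjunct clause is unavailable: QR respects the adjunct-island constraint.
*every author* > *a novelist* would require crossing that boundary, which is illicit.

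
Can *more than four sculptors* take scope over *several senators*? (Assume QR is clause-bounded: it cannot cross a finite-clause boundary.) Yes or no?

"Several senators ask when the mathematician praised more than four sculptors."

No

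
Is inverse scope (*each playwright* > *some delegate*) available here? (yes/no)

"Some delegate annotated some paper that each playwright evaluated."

No

*each playwright* occurs within the relative clause *that each playwright evaluated* modifying *some paper*.
Quantifiers inside a relative clause are trapped there; the RC boundary blocks QR.
So *each playwright* cannot raise to a position above *some delegate*.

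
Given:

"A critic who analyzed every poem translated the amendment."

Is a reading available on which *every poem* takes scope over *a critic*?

No

*every poem* sits inside the relative clause *who analyzed every poem*.
QR out of a relative clause is ruled out by the relative-clause island constraint.
So *every poem* cannot raise to a position above *a critic*.
(Only the surface reading survives: one fixed critic with respect to all the relevant poems.)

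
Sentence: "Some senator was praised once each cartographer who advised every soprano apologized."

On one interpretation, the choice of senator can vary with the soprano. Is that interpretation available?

The paraphrase describes the scope ordering *every soprano* > *some senator*.
*every soprano* occurs within the relative clause *who advised every soprano*, which is itself inside the adjunct *once each cartographer who advised every soprano apologized*.
Even if one barrier were somehow void, the other would still block QR.
*every soprano* is confined to the island and cannot take scope over *some senator*.
(Only the surface reading survives: one fixed senator with respect to all the relevant sopranos.)

No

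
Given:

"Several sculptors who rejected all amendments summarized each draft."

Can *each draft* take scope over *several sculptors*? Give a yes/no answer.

*each draft* sits in the matrix clause, not in the relative clause on *several sculptors*.
Nothing blocks QR of the lower DP to a position above the higher one, so inverse scope is available.
Both orderings are possible: *several sculptors* > *each draft* and *each draft* > *several sculptors*.

Yes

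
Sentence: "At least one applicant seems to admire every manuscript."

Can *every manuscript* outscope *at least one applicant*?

*every manuscript* is inside a raising infinitive, which is transparent to QR (no CP barrier), so it behaves as a matrix argument.
Nothing blocks QR of the lower DP to a position above the higher one, so inverse scope is available.
So *every manuscript* > *at least one applicant* is among the available readings.

Yes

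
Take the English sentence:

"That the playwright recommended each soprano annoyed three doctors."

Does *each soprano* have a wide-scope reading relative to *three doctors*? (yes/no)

Structurally, *each soprano* is inside the sentential subject *that the playwright recommended each soprano*.
The Sentential Subject Constraint rules out raising the quantifier out of the that-clause subject.
The ordering *each soprano* > *three doctors* is therefore underivable.

No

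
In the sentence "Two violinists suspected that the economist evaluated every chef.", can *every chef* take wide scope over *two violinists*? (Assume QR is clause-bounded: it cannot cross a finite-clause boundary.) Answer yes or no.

Structurally, *every chef* is inside the finite complement clause *that the economist evaluated every chef*.
Under clause-bounded QR, a quantifier in an embedded finite clause cannot raise into the matrix clause.
There is no licit LF on which *every chef* c-commands *two violinists*.

No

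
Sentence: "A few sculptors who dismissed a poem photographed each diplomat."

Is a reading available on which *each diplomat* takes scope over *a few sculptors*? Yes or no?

Yes

The relative clause *who dismissed a poem* modifies *a few sculptors*, but *each diplomat* is not inside that relative clause — it is an argument of the matrix verb.
With no island boundary between them, the object can take inverse scope over the subject via ordinary QR within the clause.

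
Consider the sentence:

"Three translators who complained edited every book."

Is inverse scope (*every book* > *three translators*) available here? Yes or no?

*every book* is a matrix argument; only *three translators* is modified by the relative clause *who complained*, so the RC island is irrelevant to the target quantifier.
Ordinary QR to a clause-peripheral position gives the wide-scope LF for the lower DP.

Yes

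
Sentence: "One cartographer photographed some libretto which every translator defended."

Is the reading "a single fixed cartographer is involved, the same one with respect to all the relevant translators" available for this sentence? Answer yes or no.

This is the *one cartographer* > *every translator* reading.
Surface scope (*one cartographer* > *every translator*) is always derivable; islands only block QR, not in-situ interpretation.

Yes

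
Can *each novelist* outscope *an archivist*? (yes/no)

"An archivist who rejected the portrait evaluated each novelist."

*each novelist* is a matrix argument; only *an archivist* is modified by the relative clause *who rejected the portrait*, so the RC island is irrelevant to the target quantifier.
QR within a single clause is free, so the lower quantifier may take scope over the higher one.

Yes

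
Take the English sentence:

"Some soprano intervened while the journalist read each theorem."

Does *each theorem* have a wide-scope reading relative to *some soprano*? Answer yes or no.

No

The DP *each theorem* is contained in the adjunct clause *while the journalist read each theorem*.
Scope out of an adjunct clause is unavailable: QR respects the adjunct-island constraint.
The inverse ordering *each theorem* > *some soprano* is therefore underivable.
(Only the surface reading survives: one fixed soprano with respect to all the relevant theorems.)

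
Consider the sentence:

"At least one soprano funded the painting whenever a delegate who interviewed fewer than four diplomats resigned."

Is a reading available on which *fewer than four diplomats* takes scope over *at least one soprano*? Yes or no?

No

The DP *fewer than four diplomats* is contained in the relative clause *who interviewed fewer than four diplomats*, which is itself inside the adjunct *whenever a delegate who interviewed fewer than four diplomats resigned*.
Two island boundaries intervene — the relative clause and the adjunct. Either alone would block QR.
*fewer than four diplomats* > *at least one soprano* would require crossing that boundary, which is illicit.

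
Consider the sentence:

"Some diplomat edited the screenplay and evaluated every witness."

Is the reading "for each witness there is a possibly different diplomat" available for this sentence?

That reading corresponds to *every witness* > *some diplomat*.
The target quantifier *every witness* is part of one conjunct of the coordinate structure (*evaluated every witness*).
Asymmetric QR out of one conjunct violates the Coordinate Structure Constraint.
Hence only narrow scope for *every witness* (under *some diplomat*) survives.

No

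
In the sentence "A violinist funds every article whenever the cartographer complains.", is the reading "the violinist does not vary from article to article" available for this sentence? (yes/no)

Yes

This is the *a violinist* > *every article* reading.
That is the surface-scope ordering, which is always one of the available readings — island constraints only ever restrict inverse scope.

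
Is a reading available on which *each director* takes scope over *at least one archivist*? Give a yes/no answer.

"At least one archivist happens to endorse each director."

Yes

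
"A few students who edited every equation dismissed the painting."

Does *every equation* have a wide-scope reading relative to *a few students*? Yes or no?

No

The DP *every equation* is contained in the relative clause *who edited every equation*.
Relative clauses are scope islands: a quantifier cannot QR out of a relative clause to take scope in the matrix clause.
So *every equation* cannot raise high enough to outscope *a few students*; only the surface ordering *a few students* > *every equation* is available.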